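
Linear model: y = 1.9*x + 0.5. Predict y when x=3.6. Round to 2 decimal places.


y = 1.9 * 3.6 + (0.5)
= 6.84 + (0.5)
= 7.34

7.34


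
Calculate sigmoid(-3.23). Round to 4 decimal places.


sigmoid(z) = 1 / (1 + exp(-z))
exp(-(-3.23)) = exp(3.23) = 25.2797
1 + 25.2797 = 26.2797
1 / 26.2797 = 0.0381

0.0381


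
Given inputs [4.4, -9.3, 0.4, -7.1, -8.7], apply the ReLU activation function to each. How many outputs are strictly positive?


ReLU(x) = max(0, x) for each element:
ReLU(4.4) = 4.4
ReLU(-9.3) = 0
ReLU(0.4) = 0.4
ReLU(-7.1) = 0
ReLU(-8.7) = 0
Active neurons (>0): 2

2


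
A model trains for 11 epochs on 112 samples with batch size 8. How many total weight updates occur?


Iterations per epoch = 112 / 8 = 14
Total updates = iterations_per_epoch * epochs
= 14 * 11
= 154

154


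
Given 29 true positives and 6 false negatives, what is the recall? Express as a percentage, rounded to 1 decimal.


Recall = TP / (TP + FN) * 100
= 29 / (29 + 6)
= 29 / 35
= 0.8286
= 82.9%

82.9


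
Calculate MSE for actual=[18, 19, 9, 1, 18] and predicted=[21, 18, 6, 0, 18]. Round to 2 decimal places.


Differences: [-3, 1, 3, 1, 0]
Squared errors: [9, 1, 9, 1, 0]
Sum of squared errors = 20
MSE = 20 / 5 = 4.00

4.00


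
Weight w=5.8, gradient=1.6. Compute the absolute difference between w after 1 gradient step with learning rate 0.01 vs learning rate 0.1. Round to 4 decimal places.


With lr=0.01: w_new = 5.8 - 0.01 * 1.6 = 5.784
With lr=0.1: w_new = 5.8 - 0.1 * 1.6 = 5.64
Absolute difference = |5.784 - 5.64|
= 0.1440

0.1440


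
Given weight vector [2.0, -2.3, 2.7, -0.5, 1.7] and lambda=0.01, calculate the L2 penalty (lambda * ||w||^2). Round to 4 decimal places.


Squaring each weight:
2.0^2 = 4.0
(-2.3)^2 = 5.29
2.7^2 = 7.29
(-0.5)^2 = 0.25
1.7^2 = 2.89
Sum of squares = 19.72
Penalty = 0.01 * 19.72 = 0.1972

0.1972


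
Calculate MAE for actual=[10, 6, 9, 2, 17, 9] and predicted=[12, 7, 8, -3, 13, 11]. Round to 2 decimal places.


Absolute errors: [2, 1, 1, 5, 4, 2]
Sum of absolute errors = 15
MAE = 15 / 6 = 2.50

2.50


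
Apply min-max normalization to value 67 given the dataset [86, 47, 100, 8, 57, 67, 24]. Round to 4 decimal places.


Min = 8, Max = 100
Range = 100 - 8 = 92
Scaled = (x - min) / (max - min)
= (67 - 8) / 92
= 59 / 92
= 0.6413

0.6413


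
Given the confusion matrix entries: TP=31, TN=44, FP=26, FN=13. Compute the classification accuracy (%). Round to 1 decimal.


Accuracy = (TP + TN) / (TP + TN + FP + FN) * 100
= (31 + 44) / (31 + 44 + 26 + 13)
= 75 / 114
= 0.6579
= 65.8%

65.8


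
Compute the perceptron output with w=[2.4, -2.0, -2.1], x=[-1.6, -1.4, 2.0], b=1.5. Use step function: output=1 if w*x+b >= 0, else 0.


z = w . x + b
= 2.4*-1.6 + -2.0*-1.4 + -2.1*2.0 + 1.5
= -3.84 + 2.8 + -4.2 + 1.5
= -5.24 + 1.5
= -3.74
Since z = -3.74 < 0, output = 0

0


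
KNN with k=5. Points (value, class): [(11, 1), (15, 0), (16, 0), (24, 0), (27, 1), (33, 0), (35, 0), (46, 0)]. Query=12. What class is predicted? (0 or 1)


Distances from query 12:
Point 11 (class 1): distance = 1
Point 15 (class 0): distance = 3
Point 16 (class 0): distance = 4
Point 24 (class 0): distance = 12
Point 27 (class 1): distance = 15
K=5 nearest neighbors: classes = [1, 0, 0, 0, 1]
Votes for class 1: 2 / 5
Majority vote => class 0

0


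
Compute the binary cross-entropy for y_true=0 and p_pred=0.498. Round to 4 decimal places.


For y=0: Loss = -log(1-p)
= -log(1 - 0.498)
= -log(0.502)
= -(-0.6892)
= 0.6892

0.6892


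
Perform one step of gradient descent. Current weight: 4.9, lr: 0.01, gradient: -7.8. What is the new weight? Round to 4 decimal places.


w_new = w_old - lr * gradient
= 4.9 - 0.01 * -7.8
= 4.9 - (-0.078)
= 4.9780

4.9780


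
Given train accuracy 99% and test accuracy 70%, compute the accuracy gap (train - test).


Gap = train_accuracy - test_accuracy
= 99 - 70
= 29%
This large gap strongly indicates overfitting.

29


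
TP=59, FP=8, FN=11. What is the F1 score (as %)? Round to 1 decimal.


Precision = TP / (TP + FP) = 59 / 67 = 0.8806
Recall = TP / (TP + FN) = 59 / 70 = 0.8429
F1 = 2 * P * R / (P + R)
= 2 * 0.8806 * 0.8429 / (0.8806 + 0.8429)
= 1.4844 / 1.7235
= 0.8613
As percentage: 86.1%

86.1


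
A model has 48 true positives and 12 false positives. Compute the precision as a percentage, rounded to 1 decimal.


Precision = TP / (TP + FP) * 100
= 48 / (48 + 12)
= 48 / 60
= 0.8
= 80.0%

80.0


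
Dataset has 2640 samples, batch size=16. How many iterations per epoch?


Iterations per epoch = dataset_size / batch_size
= 2640 / 16
= 165

165


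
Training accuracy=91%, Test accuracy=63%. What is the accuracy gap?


Gap = train_accuracy - test_accuracy
= 91 - 63
= 28%
This large gap strongly indicates overfitting.

28


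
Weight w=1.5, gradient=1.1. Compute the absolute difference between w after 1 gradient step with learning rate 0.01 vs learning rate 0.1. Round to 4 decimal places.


With lr=0.01: w_new = 1.5 - 0.01 * 1.1 = 1.489
With lr=0.1: w_new = 1.5 - 0.1 * 1.1 = 1.39
Absolute difference = |1.489 - 1.39|
= 0.0990

0.0990


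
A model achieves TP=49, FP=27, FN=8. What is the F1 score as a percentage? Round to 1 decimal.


Precision = TP / (TP + FP) = 49 / 76 = 0.6447
Recall = TP / (TP + FN) = 49 / 57 = 0.8596
F1 = 2 * P * R / (P + R)
= 2 * 0.6447 * 0.8596 / (0.6447 + 0.8596)
= 1.1085 / 1.5044
= 0.7368
As percentage: 73.7%

73.7


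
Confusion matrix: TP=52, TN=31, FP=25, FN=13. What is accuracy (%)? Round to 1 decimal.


Accuracy = (TP + TN) / (TP + TN + FP + FN) * 100
= (52 + 31) / (52 + 31 + 25 + 13)
= 83 / 121
= 0.686
= 68.6%

68.6


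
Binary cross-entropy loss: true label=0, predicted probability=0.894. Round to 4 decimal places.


For y=0: Loss = -log(1-p)
= -log(1 - 0.894)
= -log(0.106)
= -(-2.2443)
= 2.2443

2.2443


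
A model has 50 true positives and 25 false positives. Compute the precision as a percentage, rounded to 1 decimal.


Precision = TP / (TP + FP) * 100
= 50 / (50 + 25)
= 50 / 75
= 0.6667
= 66.7%

66.7


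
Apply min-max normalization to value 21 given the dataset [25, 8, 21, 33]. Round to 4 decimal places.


Min = 8, Max = 33
Range = 33 - 8 = 25
Scaled = (x - min) / (max - min)
= (21 - 8) / 25
= 13 / 25
= 0.5200

0.5200


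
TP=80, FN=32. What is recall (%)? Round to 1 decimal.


Recall = TP / (TP + FN) * 100
= 80 / (80 + 32)
= 80 / 112
= 0.7143
= 71.4%

71.4


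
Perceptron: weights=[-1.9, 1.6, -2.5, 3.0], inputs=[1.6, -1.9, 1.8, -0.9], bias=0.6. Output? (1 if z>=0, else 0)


z = w . x + b
= -1.9*1.6 + 1.6*-1.9 + -2.5*1.8 + 3.0*-0.9 + 0.6
= -3.04 + -3.04 + -4.5 + -2.7 + 0.6
= -13.28 + 0.6
= -12.68
Since z = -12.68 < 0, output = 0

0


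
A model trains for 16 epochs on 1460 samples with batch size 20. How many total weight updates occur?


Iterations per epoch = 1460 / 20 = 73
Total updates = iterations_per_epoch * epochs
= 73 * 16
= 1168

1168


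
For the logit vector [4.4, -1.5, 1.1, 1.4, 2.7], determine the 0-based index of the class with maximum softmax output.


Softmax is a monotonic transformation, so it preserves the argmax.
We need to find the index of the maximum logit.
Index 0: 4.4
Index 1: -1.5
Index 2: 1.1
Index 3: 1.4
Index 4: 2.7
Maximum logit = 4.4 at index 0

0


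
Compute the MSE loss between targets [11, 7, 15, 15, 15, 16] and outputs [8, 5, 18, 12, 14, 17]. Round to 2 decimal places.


Differences: [3, 2, -3, 3, 1, -1]
Squared errors: [9, 4, 9, 9, 1, 1]
Sum of squared errors = 33
MSE = 33 / 6 = 5.50

5.50


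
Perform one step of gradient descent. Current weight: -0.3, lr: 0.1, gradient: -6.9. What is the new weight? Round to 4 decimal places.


w_new = w_old - lr * gradient
= -0.3 - 0.1 * -6.9
= -0.3 - (-0.69)
= 0.3900

0.3900


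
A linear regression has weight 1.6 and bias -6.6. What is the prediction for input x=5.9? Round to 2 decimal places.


y = 1.6 * 5.9 + (-6.6)
= 9.44 + (-6.6)
= 2.84

2.84


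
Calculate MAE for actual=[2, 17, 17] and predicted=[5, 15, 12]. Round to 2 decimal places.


Absolute errors: [3, 2, 5]
Sum of absolute errors = 10
MAE = 10 / 3 = 3.33

3.33


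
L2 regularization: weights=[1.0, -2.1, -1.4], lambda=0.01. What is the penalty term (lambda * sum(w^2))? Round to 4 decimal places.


Squaring each weight:
1.0^2 = 1.0
(-2.1)^2 = 4.41
(-1.4)^2 = 1.96
Sum of squares = 7.37
Penalty = 0.01 * 7.37 = 0.0737

0.0737


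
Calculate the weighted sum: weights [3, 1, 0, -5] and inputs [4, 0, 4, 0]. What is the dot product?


Element-wise products:
3 * 4 = 12
1 * 0 = 0
0 * 4 = 0
-5 * 0 = 0
Sum = 12 + 0 + 0 + 0
= 12

12


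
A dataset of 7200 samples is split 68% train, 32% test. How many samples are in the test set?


Train samples = 7200 * 68% = 4896
Test samples = 7200 - 4896
= 2304

2304


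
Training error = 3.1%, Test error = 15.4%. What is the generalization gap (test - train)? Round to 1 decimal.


Generalization gap = test_error - train_error
= 15.4 - 3.1
= 12.3%
A large gap suggests overfitting.

12.3


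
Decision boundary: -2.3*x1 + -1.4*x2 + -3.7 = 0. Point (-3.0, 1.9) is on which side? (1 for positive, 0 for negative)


Compute -2.3 * -3.0 + -1.4 * 1.9 + -3.7
= 6.9 + -2.66 + -3.7
= 0.54
Since 0.54 >= 0, the point is on the positive side.

1


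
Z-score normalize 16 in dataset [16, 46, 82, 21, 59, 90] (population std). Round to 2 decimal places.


Mean = (16 + 46 + 82 + 21 + 59 + 90) / 6 = 52.3333
Variance = sum((x_i - mean)^2) / n = 780.8889
Std = sqrt(780.8889) = 27.9444
Z = (x - mean) / std
= (16 - 52.3333) / 27.9444
= -36.3333 / 27.9444
= -1.30

-1.30


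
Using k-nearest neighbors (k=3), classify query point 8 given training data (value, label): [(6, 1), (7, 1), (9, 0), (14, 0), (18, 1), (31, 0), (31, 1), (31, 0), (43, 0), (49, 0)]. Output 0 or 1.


Distances from query 8:
Point 9 (class 0): distance = 1
Point 7 (class 1): distance = 1
Point 6 (class 1): distance = 2
K=3 nearest neighbors: classes = [0, 1, 1]
Votes for class 1: 2 / 3
Majority vote => class 1

1


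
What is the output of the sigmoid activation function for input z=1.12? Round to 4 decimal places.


sigmoid(z) = 1 / (1 + exp(-z))
exp(-(1.12)) = exp(-1.12) = 0.3263
1 + 0.3263 = 1.3263
1 / 1.3263 = 0.7540

0.7540


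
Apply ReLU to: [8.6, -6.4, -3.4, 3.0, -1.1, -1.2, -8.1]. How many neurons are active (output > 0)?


ReLU(x) = max(0, x) for each element:
ReLU(8.6) = 8.6
ReLU(-6.4) = 0
ReLU(-3.4) = 0
ReLU(3.0) = 3.0
ReLU(-1.1) = 0
ReLU(-1.2) = 0
ReLU(-8.1) = 0
Active neurons (>0): 2

2


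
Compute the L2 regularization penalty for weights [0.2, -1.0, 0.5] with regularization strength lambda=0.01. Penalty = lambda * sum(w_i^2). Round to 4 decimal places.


Squaring each weight:
0.2^2 = 0.04
(-1.0)^2 = 1.0
0.5^2 = 0.25
Sum of squares = 1.29
Penalty = 0.01 * 1.29 = 0.0129

0.0129


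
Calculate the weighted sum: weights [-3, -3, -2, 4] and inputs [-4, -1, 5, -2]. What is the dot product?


Element-wise products:
-3 * -4 = 12
-3 * -1 = 3
-2 * 5 = -10
4 * -2 = -8
Sum = 12 + 3 + -10 + -8
= -3

-3


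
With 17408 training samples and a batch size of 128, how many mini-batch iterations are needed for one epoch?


Iterations per epoch = dataset_size / batch_size
= 17408 / 128
= 136

136


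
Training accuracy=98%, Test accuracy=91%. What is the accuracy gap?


Gap = train_accuracy - test_accuracy
= 98 - 91
= 7%
This moderate gap may indicate mild overfitting.

7


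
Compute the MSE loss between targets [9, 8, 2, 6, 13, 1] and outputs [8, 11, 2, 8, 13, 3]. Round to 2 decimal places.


Differences: [1, -3, 0, -2, 0, -2]
Squared errors: [1, 9, 0, 4, 0, 4]
Sum of squared errors = 18
MSE = 18 / 6 = 3.00

3.00


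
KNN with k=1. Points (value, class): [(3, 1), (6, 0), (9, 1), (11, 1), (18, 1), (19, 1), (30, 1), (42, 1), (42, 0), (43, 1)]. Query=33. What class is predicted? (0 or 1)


Distances from query 33:
Point 30 (class 1): distance = 3
K=1 nearest neighbors: classes = [1]
Votes for class 1: 1 / 1
Majority vote => class 1

1


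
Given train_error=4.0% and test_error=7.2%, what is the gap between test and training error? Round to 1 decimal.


Generalization gap = test_error - train_error
= 7.2 - 4.0
= 3.2%
A moderate gap.

3.2


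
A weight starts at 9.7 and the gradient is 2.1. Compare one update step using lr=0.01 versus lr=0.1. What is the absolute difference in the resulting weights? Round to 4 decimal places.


With lr=0.01: w_new = 9.7 - 0.01 * 2.1 = 9.679
With lr=0.1: w_new = 9.7 - 0.1 * 2.1 = 9.49
Absolute difference = |9.679 - 9.49|
= 0.1890

0.1890


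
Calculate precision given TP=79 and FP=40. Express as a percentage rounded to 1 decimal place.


Precision = TP / (TP + FP) * 100
= 79 / (79 + 40)
= 79 / 119
= 0.6639
= 66.4%

66.4


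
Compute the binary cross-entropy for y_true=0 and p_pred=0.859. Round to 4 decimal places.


For y=0: Loss = -log(1-p)
= -log(1 - 0.859)
= -log(0.141)
= -(-1.959)
= 1.9590

1.9590


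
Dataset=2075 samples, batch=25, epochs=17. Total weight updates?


Iterations per epoch = 2075 / 25 = 83
Total updates = iterations_per_epoch * epochs
= 83 * 17
= 1411

1411


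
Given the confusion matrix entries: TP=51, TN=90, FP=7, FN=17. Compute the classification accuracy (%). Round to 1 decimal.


Accuracy = (TP + TN) / (TP + TN + FP + FN) * 100
= (51 + 90) / (51 + 90 + 7 + 17)
= 141 / 165
= 0.8545
= 85.5%

85.5


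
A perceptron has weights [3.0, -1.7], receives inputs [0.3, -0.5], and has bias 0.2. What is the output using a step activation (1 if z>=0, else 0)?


z = w . x + b
= 3.0*0.3 + -1.7*-0.5 + 0.2
= 0.9 + 0.85 + 0.2
= 1.75 + 0.2
= 1.95
Since z = 1.95 >= 0, output = 1

1


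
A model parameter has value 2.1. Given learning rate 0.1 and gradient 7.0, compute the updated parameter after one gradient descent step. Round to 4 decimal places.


w_new = w_old - lr * gradient
= 2.1 - 0.1 * 7.0
= 2.1 - (0.7)
= 1.4000

1.4000


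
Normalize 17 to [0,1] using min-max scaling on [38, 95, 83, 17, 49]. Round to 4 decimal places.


Min = 17, Max = 95
Range = 95 - 17 = 78
Scaled = (x - min) / (max - min)
= (17 - 17) / 78
= 0 / 78
= 0.0000

0.0000


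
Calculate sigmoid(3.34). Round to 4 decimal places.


sigmoid(z) = 1 / (1 + exp(-z))
exp(-(3.34)) = exp(-3.34) = 0.0354
1 + 0.0354 = 1.0354
1 / 1.0354 = 0.9658

0.9658


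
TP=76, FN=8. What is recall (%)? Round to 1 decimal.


Recall = TP / (TP + FN) * 100
= 76 / (76 + 8)
= 76 / 84
= 0.9048
= 90.5%

90.5


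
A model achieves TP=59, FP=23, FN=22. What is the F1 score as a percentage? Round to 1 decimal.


Precision = TP / (TP + FP) = 59 / 82 = 0.7195
Recall = TP / (TP + FN) = 59 / 81 = 0.7284
F1 = 2 * P * R / (P + R)
= 2 * 0.7195 * 0.7284 / (0.7195 + 0.7284)
= 1.0482 / 1.4479
= 0.7239
As percentage: 72.4%

72.4


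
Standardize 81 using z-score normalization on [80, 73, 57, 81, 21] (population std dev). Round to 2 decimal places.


Mean = (80 + 73 + 57 + 81 + 21) / 5 = 62.4
Variance = sum((x_i - mean)^2) / n = 502.24
Std = sqrt(502.24) = 22.4107
Z = (x - mean) / std
= (81 - 62.4) / 22.4107
= 18.6 / 22.4107
= 0.83

0.83


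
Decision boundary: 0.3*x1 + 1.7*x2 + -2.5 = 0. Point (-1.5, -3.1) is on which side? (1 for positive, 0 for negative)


Compute 0.3 * -1.5 + 1.7 * -3.1 + -2.5
= -0.45 + -5.27 + -2.5
= -8.22
Since -8.22 < 0, the point is on the negative side.

0


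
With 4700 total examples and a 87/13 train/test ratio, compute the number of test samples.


Train samples = 4700 * 87% = 4089
Test samples = 4700 - 4089
= 611

611


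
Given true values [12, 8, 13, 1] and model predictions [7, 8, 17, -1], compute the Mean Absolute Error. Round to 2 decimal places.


Absolute errors: [5, 0, 4, 2]
Sum of absolute errors = 11
MAE = 11 / 4 = 2.75

2.75


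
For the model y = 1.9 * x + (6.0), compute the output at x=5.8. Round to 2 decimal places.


y = 1.9 * 5.8 + (6.0)
= 11.02 + (6.0)
= 17.02

17.02


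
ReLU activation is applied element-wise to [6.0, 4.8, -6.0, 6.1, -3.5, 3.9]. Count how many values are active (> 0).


ReLU(x) = max(0, x) for each element:
ReLU(6.0) = 6.0
ReLU(4.8) = 4.8
ReLU(-6.0) = 0
ReLU(6.1) = 6.1
ReLU(-3.5) = 0
ReLU(3.9) = 3.9
Active neurons (>0): 4

4


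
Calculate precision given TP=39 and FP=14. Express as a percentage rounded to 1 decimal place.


Precision = TP / (TP + FP) * 100
= 39 / (39 + 14)
= 39 / 53
= 0.7358
= 73.6%

73.6


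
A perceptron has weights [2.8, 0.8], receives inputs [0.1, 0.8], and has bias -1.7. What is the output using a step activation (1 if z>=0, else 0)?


z = w . x + b
= 2.8*0.1 + 0.8*0.8 + -1.7
= 0.28 + 0.64 + -1.7
= 0.92 + -1.7
= -0.78
Since z = -0.78 < 0, output = 0

0


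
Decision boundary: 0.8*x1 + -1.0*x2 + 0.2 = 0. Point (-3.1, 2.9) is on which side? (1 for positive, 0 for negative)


Compute 0.8 * -3.1 + -1.0 * 2.9 + 0.2
= -2.48 + -2.9 + 0.2
= -5.18
Since -5.18 < 0, the point is on the negative side.

0


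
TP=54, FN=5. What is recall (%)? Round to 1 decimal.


Recall = TP / (TP + FN) * 100
= 54 / (54 + 5)
= 54 / 59
= 0.9153
= 91.5%

91.5


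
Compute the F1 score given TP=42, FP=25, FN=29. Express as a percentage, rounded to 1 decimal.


Precision = TP / (TP + FP) = 42 / 67 = 0.6269
Recall = TP / (TP + FN) = 42 / 71 = 0.5915
F1 = 2 * P * R / (P + R)
= 2 * 0.6269 * 0.5915 / (0.6269 + 0.5915)
= 0.7416 / 1.2184
= 0.6087
As percentage: 60.9%

60.9


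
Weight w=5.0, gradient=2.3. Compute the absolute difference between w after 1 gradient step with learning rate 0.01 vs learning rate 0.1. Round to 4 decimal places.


With lr=0.01: w_new = 5.0 - 0.01 * 2.3 = 4.977
With lr=0.1: w_new = 5.0 - 0.1 * 2.3 = 4.77
Absolute difference = |4.977 - 4.77|
= 0.2070

0.2070


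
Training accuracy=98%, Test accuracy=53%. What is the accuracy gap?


Gap = train_accuracy - test_accuracy
= 98 - 53
= 45%
This large gap strongly indicates overfitting.

45


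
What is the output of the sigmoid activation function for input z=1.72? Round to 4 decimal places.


sigmoid(z) = 1 / (1 + exp(-z))
exp(-(1.72)) = exp(-1.72) = 0.1791
1 + 0.1791 = 1.1791
1 / 1.1791 = 0.8481

0.8481


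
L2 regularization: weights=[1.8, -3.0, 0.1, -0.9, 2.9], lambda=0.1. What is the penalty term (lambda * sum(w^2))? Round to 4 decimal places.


Squaring each weight:
1.8^2 = 3.24
(-3.0)^2 = 9.0
0.1^2 = 0.01
(-0.9)^2 = 0.81
2.9^2 = 8.41
Sum of squares = 21.47
Penalty = 0.1 * 21.47 = 2.1470

2.1470


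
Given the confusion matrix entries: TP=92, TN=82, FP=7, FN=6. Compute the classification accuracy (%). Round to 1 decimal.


Accuracy = (TP + TN) / (TP + TN + FP + FN) * 100
= (92 + 82) / (92 + 82 + 7 + 6)
= 174 / 187
= 0.9305
= 93.0%

93.0


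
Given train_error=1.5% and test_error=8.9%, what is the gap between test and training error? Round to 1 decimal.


Generalization gap = test_error - train_error
= 8.9 - 1.5
= 7.4%
A moderate gap.

7.4


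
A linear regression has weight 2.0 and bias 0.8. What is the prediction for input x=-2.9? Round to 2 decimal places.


y = 2.0 * -2.9 + (0.8)
= -5.8 + (0.8)
= -5.00

-5.00


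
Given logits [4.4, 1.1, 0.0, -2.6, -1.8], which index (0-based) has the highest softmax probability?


Softmax is a monotonic transformation, so it preserves the argmax.
We need to find the index of the maximum logit.
Index 0: 4.4
Index 1: 1.1
Index 2: 0.0
Index 3: -2.6
Index 4: -1.8
Maximum logit = 4.4 at index 0

0


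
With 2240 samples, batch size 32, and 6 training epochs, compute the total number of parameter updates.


Iterations per epoch = 2240 / 32 = 70
Total updates = iterations_per_epoch * epochs
= 70 * 6
= 420

420


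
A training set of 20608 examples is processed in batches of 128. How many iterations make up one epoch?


Iterations per epoch = dataset_size / batch_size
= 20608 / 128
= 161

161


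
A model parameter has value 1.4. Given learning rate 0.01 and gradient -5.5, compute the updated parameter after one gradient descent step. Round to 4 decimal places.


w_new = w_old - lr * gradient
= 1.4 - 0.01 * -5.5
= 1.4 - (-0.055)
= 1.4550

1.4550


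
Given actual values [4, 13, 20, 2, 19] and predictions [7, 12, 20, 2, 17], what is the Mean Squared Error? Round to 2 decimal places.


Differences: [-3, 1, 0, 0, 2]
Squared errors: [9, 1, 0, 0, 4]
Sum of squared errors = 14
MSE = 14 / 5 = 2.80

2.80


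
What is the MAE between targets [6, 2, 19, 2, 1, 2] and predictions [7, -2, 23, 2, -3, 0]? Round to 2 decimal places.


Absolute errors: [1, 4, 4, 0, 4, 2]
Sum of absolute errors = 15
MAE = 15 / 6 = 2.50

2.50


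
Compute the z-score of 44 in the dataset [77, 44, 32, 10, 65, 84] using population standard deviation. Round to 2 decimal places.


Mean = (77 + 44 + 32 + 10 + 65 + 84) / 6 = 52.0
Variance = sum((x_i - mean)^2) / n = 674.3333
Std = sqrt(674.3333) = 25.9679
Z = (x - mean) / std
= (44 - 52.0) / 25.9679
= -8.0 / 25.9679
= -0.31

-0.31


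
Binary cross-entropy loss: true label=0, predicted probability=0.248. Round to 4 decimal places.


For y=0: Loss = -log(1-p)
= -log(1 - 0.248)
= -log(0.752)
= -(-0.285)
= 0.2850

0.2850


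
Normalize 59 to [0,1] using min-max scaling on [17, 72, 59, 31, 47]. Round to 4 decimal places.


Min = 17, Max = 72
Range = 72 - 17 = 55
Scaled = (x - min) / (max - min)
= (59 - 17) / 55
= 42 / 55
= 0.7636

0.7636


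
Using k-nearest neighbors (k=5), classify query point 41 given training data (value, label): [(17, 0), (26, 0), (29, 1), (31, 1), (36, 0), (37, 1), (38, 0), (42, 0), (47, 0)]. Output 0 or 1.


Distances from query 41:
Point 42 (class 0): distance = 1
Point 38 (class 0): distance = 3
Point 37 (class 1): distance = 4
Point 36 (class 0): distance = 5
Point 47 (class 0): distance = 6
K=5 nearest neighbors: classes = [0, 0, 1, 0, 0]
Votes for class 1: 1 / 5
Majority vote => class 0

0


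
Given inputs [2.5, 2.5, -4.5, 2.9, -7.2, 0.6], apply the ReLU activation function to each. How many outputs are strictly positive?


ReLU(x) = max(0, x) for each element:
ReLU(2.5) = 2.5
ReLU(2.5) = 2.5
ReLU(-4.5) = 0
ReLU(2.9) = 2.9
ReLU(-7.2) = 0
ReLU(0.6) = 0.6
Active neurons (>0): 4

4


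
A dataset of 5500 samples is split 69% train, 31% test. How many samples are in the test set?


Train samples = 5500 * 69% = 3795
Test samples = 5500 - 3795
= 1705

1705


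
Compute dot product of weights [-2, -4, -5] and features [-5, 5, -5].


Element-wise products:
-2 * -5 = 10
-4 * 5 = -20
-5 * -5 = 25
Sum = 10 + -20 + 25
= 15

15


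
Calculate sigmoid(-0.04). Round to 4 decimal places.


sigmoid(z) = 1 / (1 + exp(-z))
exp(-(-0.04)) = exp(0.04) = 1.0408
1 + 1.0408 = 2.0408
1 / 2.0408 = 0.4900

0.4900


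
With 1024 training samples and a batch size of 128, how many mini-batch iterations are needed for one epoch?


Iterations per epoch = dataset_size / batch_size
= 1024 / 128
= 8

8


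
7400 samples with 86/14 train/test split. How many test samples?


Train samples = 7400 * 86% = 6364
Test samples = 7400 - 6364
= 1036

1036


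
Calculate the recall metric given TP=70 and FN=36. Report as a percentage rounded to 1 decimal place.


Recall = TP / (TP + FN) * 100
= 70 / (70 + 36)
= 70 / 106
= 0.6604
= 66.0%

66.0


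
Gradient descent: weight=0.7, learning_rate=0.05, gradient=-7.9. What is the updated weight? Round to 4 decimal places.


w_new = w_old - lr * gradient
= 0.7 - 0.05 * -7.9
= 0.7 - (-0.395)
= 1.0950

1.0950


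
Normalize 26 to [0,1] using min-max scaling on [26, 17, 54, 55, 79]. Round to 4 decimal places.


Min = 17, Max = 79
Range = 79 - 17 = 62
Scaled = (x - min) / (max - min)
= (26 - 17) / 62
= 9 / 62
= 0.1452

0.1452


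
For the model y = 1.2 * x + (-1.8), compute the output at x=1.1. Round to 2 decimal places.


y = 1.2 * 1.1 + (-1.8)
= 1.32 + (-1.8)
= -0.48

-0.48


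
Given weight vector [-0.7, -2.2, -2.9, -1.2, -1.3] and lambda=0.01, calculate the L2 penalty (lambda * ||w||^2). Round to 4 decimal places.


Squaring each weight:
(-0.7)^2 = 0.49
(-2.2)^2 = 4.84
(-2.9)^2 = 8.41
(-1.2)^2 = 1.44
(-1.3)^2 = 1.69
Sum of squares = 16.87
Penalty = 0.01 * 16.87 = 0.1687

0.1687


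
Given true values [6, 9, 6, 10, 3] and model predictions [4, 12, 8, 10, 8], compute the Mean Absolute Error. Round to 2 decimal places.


Absolute errors: [2, 3, 2, 0, 5]
Sum of absolute errors = 12
MAE = 12 / 5 = 2.40

2.40


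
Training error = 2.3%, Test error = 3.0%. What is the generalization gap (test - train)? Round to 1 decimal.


Generalization gap = test_error - train_error
= 3.0 - 2.3
= 0.7%
A small gap suggests good generalization.

0.7


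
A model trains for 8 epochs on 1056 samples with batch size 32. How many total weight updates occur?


Iterations per epoch = 1056 / 32 = 33
Total updates = iterations_per_epoch * epochs
= 33 * 8
= 264

264


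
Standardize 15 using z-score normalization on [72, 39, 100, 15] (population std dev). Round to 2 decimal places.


Mean = (72 + 39 + 100 + 15) / 4 = 56.5
Variance = sum((x_i - mean)^2) / n = 1040.25
Std = sqrt(1040.25) = 32.2529
Z = (x - mean) / std
= (15 - 56.5) / 32.2529
= -41.5 / 32.2529
= -1.29

-1.29


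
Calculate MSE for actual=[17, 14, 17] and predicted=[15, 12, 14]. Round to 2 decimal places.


Differences: [2, 2, 3]
Squared errors: [4, 4, 9]
Sum of squared errors = 17
MSE = 17 / 3 = 5.67

5.67


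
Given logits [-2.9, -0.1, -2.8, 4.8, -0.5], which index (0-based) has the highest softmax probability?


Softmax is a monotonic transformation, so it preserves the argmax.
We need to find the index of the maximum logit.
Index 0: -2.9
Index 1: -0.1
Index 2: -2.8
Index 3: 4.8
Index 4: -0.5
Maximum logit = 4.8 at index 3

3


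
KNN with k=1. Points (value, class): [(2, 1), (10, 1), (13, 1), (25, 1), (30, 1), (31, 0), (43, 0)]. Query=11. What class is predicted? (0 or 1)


Distances from query 11:
Point 10 (class 1): distance = 1
K=1 nearest neighbors: classes = [1]
Votes for class 1: 1 / 1
Majority vote => class 1

1


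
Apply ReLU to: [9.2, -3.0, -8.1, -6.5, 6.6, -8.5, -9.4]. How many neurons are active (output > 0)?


ReLU(x) = max(0, x) for each element:
ReLU(9.2) = 9.2
ReLU(-3.0) = 0
ReLU(-8.1) = 0
ReLU(-6.5) = 0
ReLU(6.6) = 6.6
ReLU(-8.5) = 0
ReLU(-9.4) = 0
Active neurons (>0): 2

2


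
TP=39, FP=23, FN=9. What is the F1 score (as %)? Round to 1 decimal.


Precision = TP / (TP + FP) = 39 / 62 = 0.629
Recall = TP / (TP + FN) = 39 / 48 = 0.8125
F1 = 2 * P * R / (P + R)
= 2 * 0.629 * 0.8125 / (0.629 + 0.8125)
= 1.0222 / 1.4415
= 0.7091
As percentage: 70.9%

70.9


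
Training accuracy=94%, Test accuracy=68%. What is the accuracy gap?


Gap = train_accuracy - test_accuracy
= 94 - 68
= 26%
This large gap strongly indicates overfitting.

26


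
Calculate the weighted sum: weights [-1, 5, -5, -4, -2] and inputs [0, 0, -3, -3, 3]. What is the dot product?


Element-wise products:
-1 * 0 = 0
5 * 0 = 0
-5 * -3 = 15
-4 * -3 = 12
-2 * 3 = -6
Sum = 0 + 0 + 15 + 12 + -6
= 21

21


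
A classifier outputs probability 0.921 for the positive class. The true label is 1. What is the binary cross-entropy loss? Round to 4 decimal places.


For y=1: Loss = -log(p)
= -log(0.921)
= -(-0.0823)
= 0.0823

0.0823


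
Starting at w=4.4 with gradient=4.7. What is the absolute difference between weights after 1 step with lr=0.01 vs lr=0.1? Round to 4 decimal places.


With lr=0.01: w_new = 4.4 - 0.01 * 4.7 = 4.353
With lr=0.1: w_new = 4.4 - 0.1 * 4.7 = 3.93
Absolute difference = |4.353 - 3.93|
= 0.4230

0.4230


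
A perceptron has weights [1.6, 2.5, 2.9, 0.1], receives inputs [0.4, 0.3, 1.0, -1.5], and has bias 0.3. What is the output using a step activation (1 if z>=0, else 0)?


z = w . x + b
= 1.6*0.4 + 2.5*0.3 + 2.9*1.0 + 0.1*-1.5 + 0.3
= 0.64 + 0.75 + 2.9 + -0.15 + 0.3
= 4.14 + 0.3
= 4.44
Since z = 4.44 >= 0, output = 1

1


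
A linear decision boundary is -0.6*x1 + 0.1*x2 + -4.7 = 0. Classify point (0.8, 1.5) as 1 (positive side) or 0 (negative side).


Compute -0.6 * 0.8 + 0.1 * 1.5 + -4.7
= -0.48 + 0.15 + -4.7
= -5.03
Since -5.03 < 0, the point is on the negative side.

0


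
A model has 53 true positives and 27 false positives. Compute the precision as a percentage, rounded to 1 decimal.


Precision = TP / (TP + FP) * 100
= 53 / (53 + 27)
= 53 / 80
= 0.6625
= 66.3%

66.3


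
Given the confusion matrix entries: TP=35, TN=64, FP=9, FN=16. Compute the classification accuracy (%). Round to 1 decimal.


Accuracy = (TP + TN) / (TP + TN + FP + FN) * 100
= (35 + 64) / (35 + 64 + 9 + 16)
= 99 / 124
= 0.7984
= 79.8%

79.8


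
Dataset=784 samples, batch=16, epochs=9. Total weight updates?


Iterations per epoch = 784 / 16 = 49
Total updates = iterations_per_epoch * epochs
= 49 * 9
= 441

441


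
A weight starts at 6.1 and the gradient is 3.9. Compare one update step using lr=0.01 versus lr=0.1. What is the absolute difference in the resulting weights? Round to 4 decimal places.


With lr=0.01: w_new = 6.1 - 0.01 * 3.9 = 6.061
With lr=0.1: w_new = 6.1 - 0.1 * 3.9 = 5.71
Absolute difference = |6.061 - 5.71|
= 0.3510

0.3510


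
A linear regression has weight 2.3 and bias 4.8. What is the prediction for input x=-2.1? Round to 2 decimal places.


y = 2.3 * -2.1 + (4.8)
= -4.83 + (4.8)
= -0.03

-0.03


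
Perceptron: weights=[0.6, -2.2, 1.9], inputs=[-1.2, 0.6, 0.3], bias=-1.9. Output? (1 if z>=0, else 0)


z = w . x + b
= 0.6*-1.2 + -2.2*0.6 + 1.9*0.3 + -1.9
= -0.72 + -1.32 + 0.57 + -1.9
= -1.47 + -1.9
= -3.37
Since z = -3.37 < 0, output = 0

0


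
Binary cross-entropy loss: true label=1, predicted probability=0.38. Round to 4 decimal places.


For y=1: Loss = -log(p)
= -log(0.38)
= -(-0.9676)
= 0.9676

0.9676


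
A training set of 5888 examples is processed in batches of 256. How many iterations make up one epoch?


Iterations per epoch = dataset_size / batch_size
= 5888 / 256
= 23

23


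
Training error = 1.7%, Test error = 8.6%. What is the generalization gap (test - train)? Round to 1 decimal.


Generalization gap = test_error - train_error
= 8.6 - 1.7
= 6.9%
A moderate gap.

6.9


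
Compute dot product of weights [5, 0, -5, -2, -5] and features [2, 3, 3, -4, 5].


Element-wise products:
5 * 2 = 10
0 * 3 = 0
-5 * 3 = -15
-2 * -4 = 8
-5 * 5 = -25
Sum = 10 + 0 + -15 + 8 + -25
= -22

-22


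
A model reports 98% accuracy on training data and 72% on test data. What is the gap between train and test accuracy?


Gap = train_accuracy - test_accuracy
= 98 - 72
= 26%
This large gap strongly indicates overfitting.

26


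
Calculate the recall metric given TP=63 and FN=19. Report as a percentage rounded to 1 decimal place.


Recall = TP / (TP + FN) * 100
= 63 / (63 + 19)
= 63 / 82
= 0.7683
= 76.8%

76.8


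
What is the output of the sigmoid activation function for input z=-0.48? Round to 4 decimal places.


sigmoid(z) = 1 / (1 + exp(-z))
exp(-(-0.48)) = exp(0.48) = 1.6161
1 + 1.6161 = 2.6161
1 / 2.6161 = 0.3823

0.3823


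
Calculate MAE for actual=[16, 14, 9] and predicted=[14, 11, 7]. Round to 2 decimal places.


Absolute errors: [2, 3, 2]
Sum of absolute errors = 7
MAE = 7 / 3 = 2.33

2.33


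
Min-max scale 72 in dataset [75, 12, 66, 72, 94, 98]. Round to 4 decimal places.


Min = 12, Max = 98
Range = 98 - 12 = 86
Scaled = (x - min) / (max - min)
= (72 - 12) / 86
= 60 / 86
= 0.6977

0.6977


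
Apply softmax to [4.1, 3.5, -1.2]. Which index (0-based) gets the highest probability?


Softmax is a monotonic transformation, so it preserves the argmax.
We need to find the index of the maximum logit.
Index 0: 4.1
Index 1: 3.5
Index 2: -1.2
Maximum logit = 4.1 at index 0

0


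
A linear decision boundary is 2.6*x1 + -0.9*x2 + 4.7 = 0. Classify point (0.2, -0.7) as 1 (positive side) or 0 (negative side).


Compute 2.6 * 0.2 + -0.9 * -0.7 + 4.7
= 0.52 + 0.63 + 4.7
= 5.85
Since 5.85 >= 0, the point is on the positive side.

1


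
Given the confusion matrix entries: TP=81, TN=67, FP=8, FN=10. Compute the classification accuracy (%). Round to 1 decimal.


Accuracy = (TP + TN) / (TP + TN + FP + FN) * 100
= (81 + 67) / (81 + 67 + 8 + 10)
= 148 / 166
= 0.8916
= 89.2%

89.2


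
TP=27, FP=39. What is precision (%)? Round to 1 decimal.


Precision = TP / (TP + FP) * 100
= 27 / (27 + 39)
= 27 / 66
= 0.4091
= 40.9%

40.9


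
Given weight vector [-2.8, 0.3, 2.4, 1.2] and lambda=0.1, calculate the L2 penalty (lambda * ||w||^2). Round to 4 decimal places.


Squaring each weight:
(-2.8)^2 = 7.84
0.3^2 = 0.09
2.4^2 = 5.76
1.2^2 = 1.44
Sum of squares = 15.13
Penalty = 0.1 * 15.13 = 1.5130

1.5130


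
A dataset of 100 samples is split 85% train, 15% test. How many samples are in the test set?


Train samples = 100 * 85% = 85
Test samples = 100 - 85
= 15

15


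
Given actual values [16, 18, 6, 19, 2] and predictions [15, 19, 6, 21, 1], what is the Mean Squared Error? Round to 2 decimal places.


Differences: [1, -1, 0, -2, 1]
Squared errors: [1, 1, 0, 4, 1]
Sum of squared errors = 7
MSE = 7 / 5 = 1.40

1.40


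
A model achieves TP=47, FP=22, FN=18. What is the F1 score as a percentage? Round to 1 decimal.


Precision = TP / (TP + FP) = 47 / 69 = 0.6812
Recall = TP / (TP + FN) = 47 / 65 = 0.7231
F1 = 2 * P * R / (P + R)
= 2 * 0.6812 * 0.7231 / (0.6812 + 0.7231)
= 0.9851 / 1.4042
= 0.7015
As percentage: 70.1%

70.1


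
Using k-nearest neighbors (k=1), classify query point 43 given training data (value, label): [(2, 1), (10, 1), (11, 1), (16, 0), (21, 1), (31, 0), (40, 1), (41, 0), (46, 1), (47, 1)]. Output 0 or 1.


Distances from query 43:
Point 41 (class 0): distance = 2
K=1 nearest neighbors: classes = [0]
Votes for class 1: 0 / 1
Majority vote => class 0

0


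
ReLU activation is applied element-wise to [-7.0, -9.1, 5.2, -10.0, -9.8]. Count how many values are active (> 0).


ReLU(x) = max(0, x) for each element:
ReLU(-7.0) = 0
ReLU(-9.1) = 0
ReLU(5.2) = 5.2
ReLU(-10.0) = 0
ReLU(-9.8) = 0
Active neurons (>0): 1

1


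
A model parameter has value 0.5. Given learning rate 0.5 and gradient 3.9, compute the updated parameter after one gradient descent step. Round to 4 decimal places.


w_new = w_old - lr * gradient
= 0.5 - 0.5 * 3.9
= 0.5 - (1.95)
= -1.4500

-1.4500


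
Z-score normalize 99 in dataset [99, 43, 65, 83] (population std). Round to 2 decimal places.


Mean = (99 + 43 + 65 + 83) / 4 = 72.5
Variance = sum((x_i - mean)^2) / n = 434.75
Std = sqrt(434.75) = 20.8507
Z = (x - mean) / std
= (99 - 72.5) / 20.8507
= 26.5 / 20.8507
= 1.27

1.27


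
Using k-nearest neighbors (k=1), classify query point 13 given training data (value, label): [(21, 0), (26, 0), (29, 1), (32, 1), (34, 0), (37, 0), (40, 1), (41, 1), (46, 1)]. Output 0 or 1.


Distances from query 13:
Point 21 (class 0): distance = 8
K=1 nearest neighbors: classes = [0]
Votes for class 1: 0 / 1
Majority vote => class 0

0


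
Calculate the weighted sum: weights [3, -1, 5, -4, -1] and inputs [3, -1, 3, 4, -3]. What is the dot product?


Element-wise products:
3 * 3 = 9
-1 * -1 = 1
5 * 3 = 15
-4 * 4 = -16
-1 * -3 = 3
Sum = 9 + 1 + 15 + -16 + 3
= 12

12


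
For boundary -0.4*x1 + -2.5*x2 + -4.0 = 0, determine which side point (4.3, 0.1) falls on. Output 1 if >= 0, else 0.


Compute -0.4 * 4.3 + -2.5 * 0.1 + -4.0
= -1.72 + -0.25 + -4.0
= -5.97
Since -5.97 < 0, the point is on the negative side.

0


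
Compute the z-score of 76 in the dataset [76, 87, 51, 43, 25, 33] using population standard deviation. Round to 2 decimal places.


Mean = (76 + 87 + 51 + 43 + 25 + 33) / 6 = 52.5
Variance = sum((x_i - mean)^2) / n = 495.25
Std = sqrt(495.25) = 22.2542
Z = (x - mean) / std
= (76 - 52.5) / 22.2542
= 23.5 / 22.2542
= 1.06

1.06


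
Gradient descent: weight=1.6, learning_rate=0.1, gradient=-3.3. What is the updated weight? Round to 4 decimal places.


w_new = w_old - lr * gradient
= 1.6 - 0.1 * -3.3
= 1.6 - (-0.33)
= 1.9300

1.9300


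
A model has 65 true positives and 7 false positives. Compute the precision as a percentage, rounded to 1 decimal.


Precision = TP / (TP + FP) * 100
= 65 / (65 + 7)
= 65 / 72
= 0.9028
= 90.3%

90.3


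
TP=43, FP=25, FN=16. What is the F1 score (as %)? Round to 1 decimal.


Precision = TP / (TP + FP) = 43 / 68 = 0.6324
Recall = TP / (TP + FN) = 43 / 59 = 0.7288
F1 = 2 * P * R / (P + R)
= 2 * 0.6324 * 0.7288 / (0.6324 + 0.7288)
= 0.9217 / 1.3612
= 0.6772
As percentage: 67.7%

67.7


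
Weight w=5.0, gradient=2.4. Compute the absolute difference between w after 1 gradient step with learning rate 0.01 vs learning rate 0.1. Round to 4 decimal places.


With lr=0.01: w_new = 5.0 - 0.01 * 2.4 = 4.976
With lr=0.1: w_new = 5.0 - 0.1 * 2.4 = 4.76
Absolute difference = |4.976 - 4.76|
= 0.2160

0.2160


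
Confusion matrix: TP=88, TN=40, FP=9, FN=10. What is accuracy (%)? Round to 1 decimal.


Accuracy = (TP + TN) / (TP + TN + FP + FN) * 100
= (88 + 40) / (88 + 40 + 9 + 10)
= 128 / 147
= 0.8707
= 87.1%

87.1


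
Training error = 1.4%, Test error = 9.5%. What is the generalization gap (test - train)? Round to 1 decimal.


Generalization gap = test_error - train_error
= 9.5 - 1.4
= 8.1%
A moderate gap.

8.1


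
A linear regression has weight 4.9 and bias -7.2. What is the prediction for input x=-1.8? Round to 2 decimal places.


y = 4.9 * -1.8 + (-7.2)
= -8.82 + (-7.2)
= -16.02

-16.02


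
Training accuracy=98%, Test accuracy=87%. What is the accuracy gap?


Gap = train_accuracy - test_accuracy
= 98 - 87
= 11%
This gap suggests the model is overfitting.

11


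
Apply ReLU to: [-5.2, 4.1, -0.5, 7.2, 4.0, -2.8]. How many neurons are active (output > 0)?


ReLU(x) = max(0, x) for each element:
ReLU(-5.2) = 0
ReLU(4.1) = 4.1
ReLU(-0.5) = 0
ReLU(7.2) = 7.2
ReLU(4.0) = 4.0
ReLU(-2.8) = 0
Active neurons (>0): 3

3


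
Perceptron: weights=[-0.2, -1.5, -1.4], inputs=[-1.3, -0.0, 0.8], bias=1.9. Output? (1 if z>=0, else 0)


z = w . x + b
= -0.2*-1.3 + -1.5*-0.0 + -1.4*0.8 + 1.9
= 0.26 + 0.0 + -1.12 + 1.9
= -0.86 + 1.9
= 1.04
Since z = 1.04 >= 0, output = 1

1


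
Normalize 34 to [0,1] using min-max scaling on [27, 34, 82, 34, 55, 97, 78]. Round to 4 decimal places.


Min = 27, Max = 97
Range = 97 - 27 = 70
Scaled = (x - min) / (max - min)
= (34 - 27) / 70
= 7 / 70
= 0.1000

0.1000


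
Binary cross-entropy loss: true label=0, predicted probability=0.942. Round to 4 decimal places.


For y=0: Loss = -log(1-p)
= -log(1 - 0.942)
= -log(0.058)
= -(-2.8473)
= 2.8473

2.8473


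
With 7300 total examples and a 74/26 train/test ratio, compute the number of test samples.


Train samples = 7300 * 74% = 5402
Test samples = 7300 - 5402
= 1898

1898


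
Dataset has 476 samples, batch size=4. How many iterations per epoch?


Iterations per epoch = dataset_size / batch_size
= 476 / 4
= 119

119


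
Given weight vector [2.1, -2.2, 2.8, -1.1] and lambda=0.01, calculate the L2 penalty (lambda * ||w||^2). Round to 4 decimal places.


Squaring each weight:
2.1^2 = 4.41
(-2.2)^2 = 4.84
2.8^2 = 7.84
(-1.1)^2 = 1.21
Sum of squares = 18.3
Penalty = 0.01 * 18.3 = 0.1830

0.1830


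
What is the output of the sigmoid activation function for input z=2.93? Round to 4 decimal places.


sigmoid(z) = 1 / (1 + exp(-z))
exp(-(2.93)) = exp(-2.93) = 0.0534
1 + 0.0534 = 1.0534
1 / 1.0534 = 0.9493

0.9493


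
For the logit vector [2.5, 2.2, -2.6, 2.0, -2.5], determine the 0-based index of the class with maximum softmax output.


Softmax is a monotonic transformation, so it preserves the argmax.
We need to find the index of the maximum logit.
Index 0: 2.5
Index 1: 2.2
Index 2: -2.6
Index 3: 2.0
Index 4: -2.5
Maximum logit = 2.5 at index 0

0


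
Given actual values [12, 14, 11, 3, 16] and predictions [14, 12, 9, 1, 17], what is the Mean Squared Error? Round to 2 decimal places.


Differences: [-2, 2, 2, 2, -1]
Squared errors: [4, 4, 4, 4, 1]
Sum of squared errors = 17
MSE = 17 / 5 = 3.40

3.40
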